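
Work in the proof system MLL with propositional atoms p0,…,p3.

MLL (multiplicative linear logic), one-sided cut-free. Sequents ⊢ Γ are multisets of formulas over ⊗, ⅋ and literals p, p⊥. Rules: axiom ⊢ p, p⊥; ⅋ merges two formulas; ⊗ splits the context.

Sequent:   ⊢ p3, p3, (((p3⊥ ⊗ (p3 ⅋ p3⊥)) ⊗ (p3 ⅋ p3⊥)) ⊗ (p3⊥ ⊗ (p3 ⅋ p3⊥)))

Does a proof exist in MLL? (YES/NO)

Proof tree:
[⊗]  ⊢ p3, p3, (((p3⊥ ⊗ (p3 ⅋ p3⊥)) ⊗ (p3 ⅋ p3⊥)) ⊗ (p3⊥ ⊗ (p3 ⅋ p3⊥)))
  [⊗]  ⊢ p3, ((p3⊥ ⊗ (p3 ⅋ p3⊥)) ⊗ (p3 ⅋ p3⊥))
    [⊗]  ⊢ p3, (p3⊥ ⊗ (p3 ⅋ p3⊥))
      [Ax]  ⊢ p3, p3⊥
      [⅋]  ⊢ (p3 ⅋ p3⊥)
        [Ax]  ⊢ p3, p3⊥
    [⅋]  ⊢ (p3 ⅋ p3⊥)
      [Ax]  ⊢ p3, p3⊥
  [⊗]  ⊢ p3, (p3⊥ ⊗ (p3 ⅋ p3⊥))
    [Ax]  ⊢ p3, p3⊥
    [⅋]  ⊢ (p3 ⅋ p3⊥)
      [Ax]  ⊢ p3, p3⊥

Result: YES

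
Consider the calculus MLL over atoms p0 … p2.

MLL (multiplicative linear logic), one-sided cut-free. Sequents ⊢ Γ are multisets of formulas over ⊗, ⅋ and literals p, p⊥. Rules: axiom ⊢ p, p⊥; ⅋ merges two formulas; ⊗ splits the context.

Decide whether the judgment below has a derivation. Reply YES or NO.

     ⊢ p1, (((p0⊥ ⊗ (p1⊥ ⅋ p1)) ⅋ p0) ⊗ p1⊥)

Derivation trace:
[⊗]  ⊢ p1, (((p0⊥ ⊗ (p1⊥ ⅋ p1)) ⅋ p0) ⊗ p1⊥)
  [⅋]  ⊢ ((p0⊥ ⊗ (p1⊥ ⅋ p1)) ⅋ p0)
    [⊗]  ⊢ p0, (p0⊥ ⊗ (p1⊥ ⅋ p1))
      [Ax]  ⊢ p0, p0⊥
      [⅋]  ⊢ (p1⊥ ⅋ p1)
        [Ax]  ⊢ p1, p1⊥
  [Ax]  ⊢ p1, p1⊥

Result: YES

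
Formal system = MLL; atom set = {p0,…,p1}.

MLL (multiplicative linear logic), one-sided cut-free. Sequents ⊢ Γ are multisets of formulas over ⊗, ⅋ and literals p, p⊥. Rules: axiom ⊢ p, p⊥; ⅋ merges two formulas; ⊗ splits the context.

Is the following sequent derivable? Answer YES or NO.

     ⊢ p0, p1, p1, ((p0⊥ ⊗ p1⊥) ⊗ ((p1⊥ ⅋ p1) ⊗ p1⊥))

Derivation trace:
[⊗]  ⊢ p0, p1, p1, ((p0⊥ ⊗ p1⊥) ⊗ ((p1⊥ ⅋ p1) ⊗ p1⊥))
  [⊗]  ⊢ p0, p1, (p0⊥ ⊗ p1⊥)
    [Ax]  ⊢ p0, p0⊥
    [Ax]  ⊢ p1, p1⊥
  [⊗]  ⊢ p1, ((p1⊥ ⅋ p1) ⊗ p1⊥)
    [⅋]  ⊢ (p1⊥ ⅋ p1)
      [Ax]  ⊢ p1, p1⊥
    [Ax]  ⊢ p1, p1⊥

Result: YES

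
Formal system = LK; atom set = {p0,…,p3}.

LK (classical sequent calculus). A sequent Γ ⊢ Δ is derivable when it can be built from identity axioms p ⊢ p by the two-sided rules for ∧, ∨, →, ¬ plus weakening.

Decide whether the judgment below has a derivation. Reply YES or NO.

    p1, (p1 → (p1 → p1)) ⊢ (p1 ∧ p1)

Proof tree:
[→L] p1, (p1 → (p1 → p1)) ⊢ (p1 ∧ p1)
  [Ax] p1 ⊢ p1
  [→L] p1, (p1 → p1) ⊢ (p1 ∧ p1)
    [Ax] p1 ⊢ p1
    [∧R] p1 ⊢ (p1 ∧ p1)
      [Ax] p1 ⊢ p1
      [Ax] p1 ⊢ p1

Result: YES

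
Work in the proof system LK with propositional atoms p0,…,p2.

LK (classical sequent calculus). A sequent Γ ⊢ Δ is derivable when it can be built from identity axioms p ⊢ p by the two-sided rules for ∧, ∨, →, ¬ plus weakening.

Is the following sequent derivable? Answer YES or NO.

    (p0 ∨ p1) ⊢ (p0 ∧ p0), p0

Search for a countermodel by truth-table:
  v=000: Γ:[(p0 ∨ p1)=F] Δ:[(p0 ∧ p0)=F, p0=F] refutes=False
  v=001: Γ:[(p0 ∨ p1)=F] Δ:[(p0 ∧ p0)=F, p0=F] refutes=False
  v=010: Γ:[(p0 ∨ p1)=T] Δ:[(p0 ∧ p0)=F, p0=F] refutes=True  ← countermodel

Result: NO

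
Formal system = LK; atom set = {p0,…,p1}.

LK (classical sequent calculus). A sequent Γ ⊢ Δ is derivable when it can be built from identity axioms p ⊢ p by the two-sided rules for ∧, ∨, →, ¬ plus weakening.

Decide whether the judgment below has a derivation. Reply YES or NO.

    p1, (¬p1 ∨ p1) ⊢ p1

Derivation (root first):
[∨L] p1, (¬p1 ∨ p1) ⊢ p1
  [¬L] p1, ¬p1 ⊢ 
    [Ax] p1 ⊢ p1
  [Ax] p1 ⊢ p1

Result: YES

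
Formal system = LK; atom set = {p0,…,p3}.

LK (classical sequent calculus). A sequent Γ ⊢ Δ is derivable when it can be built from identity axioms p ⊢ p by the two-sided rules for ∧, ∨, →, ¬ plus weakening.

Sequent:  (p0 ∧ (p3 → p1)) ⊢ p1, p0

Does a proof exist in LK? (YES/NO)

Proof tree:
[∧L] (p0 ∧ (p3 → p1)) ⊢ p1, p0
  [→L] p0, (p3 → p1) ⊢ p1, p0
    [WR] p0 ⊢ p0, p3
      [Ax] p0 ⊢ p0
    [Ax] p1 ⊢ p1

Result: YES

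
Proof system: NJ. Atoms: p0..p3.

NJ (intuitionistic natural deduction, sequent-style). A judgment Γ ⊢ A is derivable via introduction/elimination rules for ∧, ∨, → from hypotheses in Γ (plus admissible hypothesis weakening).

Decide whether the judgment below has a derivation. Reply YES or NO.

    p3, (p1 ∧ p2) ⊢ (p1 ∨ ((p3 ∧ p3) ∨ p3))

Derivation (root first):
[Wk] p3, (p1 ∧ p2) ⊢ (p1 ∨ ((p3 ∧ p3) ∨ p3))
  [∨I₂] p3 ⊢ (p1 ∨ ((p3 ∧ p3) ∨ p3))
    [∨I₁] p3 ⊢ ((p3 ∧ p3) ∨ p3)
      [∧I] p3 ⊢ (p3 ∧ p3)
        [Ax] p3 ⊢ p3
        [Ax] p3 ⊢ p3

Result: YES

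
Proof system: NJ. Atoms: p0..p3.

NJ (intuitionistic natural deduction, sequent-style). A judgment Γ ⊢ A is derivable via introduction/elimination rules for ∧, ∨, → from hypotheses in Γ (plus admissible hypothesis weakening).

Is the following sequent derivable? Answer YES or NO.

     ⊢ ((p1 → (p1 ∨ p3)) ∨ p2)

Derivation (root first):
[∨I₁]  ⊢ ((p1 → (p1 ∨ p3)) ∨ p2)
  [→I]  ⊢ (p1 → (p1 ∨ p3))
    [∨I₁] p1 ⊢ (p1 ∨ p3)
      [Ax] p1 ⊢ p1

Result: YES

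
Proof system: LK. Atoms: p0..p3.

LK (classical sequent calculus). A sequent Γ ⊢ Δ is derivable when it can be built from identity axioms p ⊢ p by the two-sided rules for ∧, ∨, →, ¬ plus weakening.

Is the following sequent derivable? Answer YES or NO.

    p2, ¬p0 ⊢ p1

Truth-table refutation:
  v=0000: Γ:[p2=F, ¬p0=T] Δ:[p1=F] refutes=False
  v=0001: Γ:[p2=F, ¬p0=T] Δ:[p1=F] refutes=False
  v=0010: Γ:[p2=T, ¬p0=T] Δ:[p1=F] refutes=True  ← countermodel

Result: NO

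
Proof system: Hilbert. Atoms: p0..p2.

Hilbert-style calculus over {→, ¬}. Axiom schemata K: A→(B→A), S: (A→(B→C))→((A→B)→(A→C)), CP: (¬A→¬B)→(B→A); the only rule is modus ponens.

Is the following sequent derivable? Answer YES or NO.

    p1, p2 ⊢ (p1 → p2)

Proof tree:
[MP] p1, p2 ⊢ (p1 → p2)
  [K]  ⊢ (p2 → (p1 → p2))
  [MP] p1, p2 ⊢ p2
    [MP] p2 ⊢ (p1 → p2)
      [K]  ⊢ (p2 → (p1 → p2))
      [Hyp] p2 ⊢ p2
    [Hyp] p1 ⊢ p1

Result: YES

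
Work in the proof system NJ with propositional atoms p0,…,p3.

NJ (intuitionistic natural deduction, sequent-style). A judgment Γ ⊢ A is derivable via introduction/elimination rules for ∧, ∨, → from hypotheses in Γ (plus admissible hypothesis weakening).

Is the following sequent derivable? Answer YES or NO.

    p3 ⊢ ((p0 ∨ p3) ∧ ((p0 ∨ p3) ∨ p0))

Derivation trace:
[∧I] p3 ⊢ ((p0 ∨ p3) ∧ ((p0 ∨ p3) ∨ p0))
  [∨I₂] p3 ⊢ (p0 ∨ p3)
    [Ax] p3 ⊢ p3
  [∨I₁] p3 ⊢ ((p0 ∨ p3) ∨ p0)
    [∨I₂] p3 ⊢ (p0 ∨ p3)
      [Ax] p3 ⊢ p3

Result: YES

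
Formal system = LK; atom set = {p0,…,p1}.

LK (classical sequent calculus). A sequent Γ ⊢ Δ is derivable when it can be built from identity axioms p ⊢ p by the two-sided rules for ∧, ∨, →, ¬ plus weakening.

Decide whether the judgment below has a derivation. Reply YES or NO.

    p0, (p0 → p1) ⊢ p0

Derivation trace:
[→L] p0, (p0 → p1) ⊢ p0
  [Ax] p0 ⊢ p0
  [WL] p0, p1 ⊢ p0
    [Ax] p0 ⊢ p0

Result: YES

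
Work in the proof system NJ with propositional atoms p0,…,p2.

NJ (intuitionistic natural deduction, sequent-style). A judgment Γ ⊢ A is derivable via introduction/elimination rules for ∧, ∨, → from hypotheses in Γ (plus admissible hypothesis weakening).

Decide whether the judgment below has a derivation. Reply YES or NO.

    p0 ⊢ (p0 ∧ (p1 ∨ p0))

Proof tree:
[∧I] p0 ⊢ (p0 ∧ (p1 ∨ p0))
  [Ax] p0 ⊢ p0
  [∨I₂] p0 ⊢ (p1 ∨ p0)
    [Ax] p0 ⊢ p0

Result: YES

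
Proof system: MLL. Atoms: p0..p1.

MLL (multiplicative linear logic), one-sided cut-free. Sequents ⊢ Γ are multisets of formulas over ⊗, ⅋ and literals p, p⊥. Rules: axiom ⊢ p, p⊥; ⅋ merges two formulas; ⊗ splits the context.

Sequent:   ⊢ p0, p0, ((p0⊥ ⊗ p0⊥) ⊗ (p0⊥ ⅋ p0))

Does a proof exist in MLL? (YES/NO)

Derivation trace:
[⊗]  ⊢ p0, p0, ((p0⊥ ⊗ p0⊥) ⊗ (p0⊥ ⅋ p0))
  [⊗]  ⊢ p0, p0, (p0⊥ ⊗ p0⊥)
    [Ax]  ⊢ p0, p0⊥
    [Ax]  ⊢ p0, p0⊥
  [⅋]  ⊢ (p0⊥ ⅋ p0)
    [Ax]  ⊢ p0, p0⊥

Result: YES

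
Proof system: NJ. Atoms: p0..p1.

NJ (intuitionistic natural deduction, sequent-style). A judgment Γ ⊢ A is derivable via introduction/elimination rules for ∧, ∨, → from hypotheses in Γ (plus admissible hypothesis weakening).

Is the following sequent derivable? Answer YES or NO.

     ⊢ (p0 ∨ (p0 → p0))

Derivation (root first):
[∨I₂]  ⊢ (p0 ∨ (p0 → p0))
  [→I]  ⊢ (p0 → p0)
    [Ax] p0 ⊢ p0

Result: YES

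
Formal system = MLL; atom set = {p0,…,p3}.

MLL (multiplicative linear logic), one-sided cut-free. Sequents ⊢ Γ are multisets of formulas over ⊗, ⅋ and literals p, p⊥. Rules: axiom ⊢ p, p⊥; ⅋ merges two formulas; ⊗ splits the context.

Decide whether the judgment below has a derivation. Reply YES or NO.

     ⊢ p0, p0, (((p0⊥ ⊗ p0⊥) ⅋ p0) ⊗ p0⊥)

Proof tree:
[⊗]  ⊢ p0, p0, (((p0⊥ ⊗ p0⊥) ⅋ p0) ⊗ p0⊥)
  [⅋]  ⊢ p0, ((p0⊥ ⊗ p0⊥) ⅋ p0)
    [⊗]  ⊢ p0, p0, (p0⊥ ⊗ p0⊥)
      [Ax]  ⊢ p0, p0⊥
      [Ax]  ⊢ p0, p0⊥
  [Ax]  ⊢ p0, p0⊥

Result: YES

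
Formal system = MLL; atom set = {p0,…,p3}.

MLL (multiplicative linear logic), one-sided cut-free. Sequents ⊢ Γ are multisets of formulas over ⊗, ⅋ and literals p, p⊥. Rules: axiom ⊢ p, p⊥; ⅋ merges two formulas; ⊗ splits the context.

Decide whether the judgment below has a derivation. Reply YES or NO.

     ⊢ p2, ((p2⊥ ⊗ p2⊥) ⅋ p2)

Derivation trace:
[⅋]  ⊢ p2, ((p2⊥ ⊗ p2⊥) ⅋ p2)
  [⊗]  ⊢ p2, p2, (p2⊥ ⊗ p2⊥)
    [Ax]  ⊢ p2, p2⊥
    [Ax]  ⊢ p2, p2⊥

Result: YES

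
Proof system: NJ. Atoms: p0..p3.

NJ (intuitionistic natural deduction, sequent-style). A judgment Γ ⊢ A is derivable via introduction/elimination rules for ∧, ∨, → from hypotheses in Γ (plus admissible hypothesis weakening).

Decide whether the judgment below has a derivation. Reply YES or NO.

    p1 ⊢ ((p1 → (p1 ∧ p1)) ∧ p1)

Proof tree:
[∧I] p1 ⊢ ((p1 → (p1 ∧ p1)) ∧ p1)
  [→I]  ⊢ (p1 → (p1 ∧ p1))
    [∧I] p1 ⊢ (p1 ∧ p1)
      [Ax] p1 ⊢ p1
      [Ax] p1 ⊢ p1
  [Ax] p1 ⊢ p1

Result: YES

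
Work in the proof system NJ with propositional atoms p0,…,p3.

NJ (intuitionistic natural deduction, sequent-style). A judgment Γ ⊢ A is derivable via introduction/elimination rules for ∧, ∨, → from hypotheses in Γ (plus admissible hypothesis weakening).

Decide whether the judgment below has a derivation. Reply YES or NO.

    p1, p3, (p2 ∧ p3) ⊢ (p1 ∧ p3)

Derivation (root first):
[Wk] p1, p3, (p2 ∧ p3) ⊢ (p1 ∧ p3)
  [∧I] p1, p3 ⊢ (p1 ∧ p3)
    [Ax] p1 ⊢ p1
    [Ax] p3 ⊢ p3

Result: YES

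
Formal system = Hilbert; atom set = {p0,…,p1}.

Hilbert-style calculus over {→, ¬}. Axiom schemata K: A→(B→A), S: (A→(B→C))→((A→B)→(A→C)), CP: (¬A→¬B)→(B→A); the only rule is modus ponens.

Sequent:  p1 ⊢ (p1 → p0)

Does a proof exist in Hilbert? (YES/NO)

Enumerate valuations to refute Γ ⊢ Δ:
  v=00: Γ:[p1=F] Δ:[(p1 → p0)=T] refutes=False
  v=01: Γ:[p1=T] Δ:[(p1 → p0)=F] refutes=True  ← countermodel

Result: NO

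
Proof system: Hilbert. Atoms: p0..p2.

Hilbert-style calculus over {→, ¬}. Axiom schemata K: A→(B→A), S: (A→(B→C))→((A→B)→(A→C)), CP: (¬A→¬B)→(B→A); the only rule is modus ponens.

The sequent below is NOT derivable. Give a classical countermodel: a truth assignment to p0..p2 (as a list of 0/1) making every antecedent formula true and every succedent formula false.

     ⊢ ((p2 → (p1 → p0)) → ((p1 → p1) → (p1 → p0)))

Truth-table refutation:
  v=000: Γ:[] Δ:[((p2 → (p1 → p0)) → ((p1 → p1) → (p1 → p0)))=T] refutes=False
  v=001: Γ:[] Δ:[((p2 → (p1 → p0)) → ((p1 → p1) → (p1 → p0)))=T] refutes=False
  v=010: Γ:[] Δ:[((p2 → (p1 → p0)) → ((p1 → p1) → (p1 → p0)))=F] refutes=True  ← countermodel

Result: [0, 1, 0]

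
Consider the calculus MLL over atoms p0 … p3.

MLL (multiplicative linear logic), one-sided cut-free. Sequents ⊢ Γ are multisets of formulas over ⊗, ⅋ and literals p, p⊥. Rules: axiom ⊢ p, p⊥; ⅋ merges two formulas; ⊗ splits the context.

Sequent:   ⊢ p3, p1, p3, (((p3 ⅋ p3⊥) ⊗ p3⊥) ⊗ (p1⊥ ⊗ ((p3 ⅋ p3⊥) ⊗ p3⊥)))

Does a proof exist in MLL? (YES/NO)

Derivation (root first):
[⊗]  ⊢ p3, p1, p3, (((p3 ⅋ p3⊥) ⊗ p3⊥) ⊗ (p1⊥ ⊗ ((p3 ⅋ p3⊥) ⊗ p3⊥)))
  [⊗]  ⊢ p3, ((p3 ⅋ p3⊥) ⊗ p3⊥)
    [⅋]  ⊢ (p3 ⅋ p3⊥)
      [Ax]  ⊢ p3, p3⊥
    [Ax]  ⊢ p3, p3⊥
  [⊗]  ⊢ p1, p3, (p1⊥ ⊗ ((p3 ⅋ p3⊥) ⊗ p3⊥))
    [Ax]  ⊢ p1, p1⊥
    [⊗]  ⊢ p3, ((p3 ⅋ p3⊥) ⊗ p3⊥)
      [⅋]  ⊢ (p3 ⅋ p3⊥)
        [Ax]  ⊢ p3, p3⊥
      [Ax]  ⊢ p3, p3⊥

Result: YES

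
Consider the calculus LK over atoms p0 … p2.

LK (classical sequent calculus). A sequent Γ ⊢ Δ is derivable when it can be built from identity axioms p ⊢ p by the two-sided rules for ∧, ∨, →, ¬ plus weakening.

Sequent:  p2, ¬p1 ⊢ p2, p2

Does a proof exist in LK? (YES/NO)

Proof tree:
[¬L] p2, ¬p1 ⊢ p2, p2
  [WR] p2 ⊢ p2, p2, p1
    [WR] p2 ⊢ p2, p2
      [Ax] p2 ⊢ p2

Result: YES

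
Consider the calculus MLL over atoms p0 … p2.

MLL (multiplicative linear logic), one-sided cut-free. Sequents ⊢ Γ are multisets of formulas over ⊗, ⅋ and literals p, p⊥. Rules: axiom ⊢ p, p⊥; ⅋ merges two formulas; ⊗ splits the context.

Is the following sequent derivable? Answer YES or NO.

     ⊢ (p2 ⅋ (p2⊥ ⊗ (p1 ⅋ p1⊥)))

Proof tree:
[⅋]  ⊢ (p2 ⅋ (p2⊥ ⊗ (p1 ⅋ p1⊥)))
  [⊗]  ⊢ p2, (p2⊥ ⊗ (p1 ⅋ p1⊥))
    [Ax]  ⊢ p2, p2⊥
    [⅋]  ⊢ (p1 ⅋ p1⊥)
      [Ax]  ⊢ p1, p1⊥

Result: YES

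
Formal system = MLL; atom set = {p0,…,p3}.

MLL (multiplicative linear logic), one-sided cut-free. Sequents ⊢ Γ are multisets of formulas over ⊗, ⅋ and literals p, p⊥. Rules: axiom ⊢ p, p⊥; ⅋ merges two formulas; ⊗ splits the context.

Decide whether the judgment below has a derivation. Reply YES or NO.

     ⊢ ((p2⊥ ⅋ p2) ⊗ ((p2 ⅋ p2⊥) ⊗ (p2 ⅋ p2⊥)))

Derivation (root first):
[⊗]  ⊢ ((p2⊥ ⅋ p2) ⊗ ((p2 ⅋ p2⊥) ⊗ (p2 ⅋ p2⊥)))
  [⅋]  ⊢ (p2⊥ ⅋ p2)
    [Ax]  ⊢ p2, p2⊥
  [⊗]  ⊢ ((p2 ⅋ p2⊥) ⊗ (p2 ⅋ p2⊥))
    [⅋]  ⊢ (p2 ⅋ p2⊥)
      [Ax]  ⊢ p2, p2⊥
    [⅋]  ⊢ (p2 ⅋ p2⊥)
      [Ax]  ⊢ p2, p2⊥

Result: YES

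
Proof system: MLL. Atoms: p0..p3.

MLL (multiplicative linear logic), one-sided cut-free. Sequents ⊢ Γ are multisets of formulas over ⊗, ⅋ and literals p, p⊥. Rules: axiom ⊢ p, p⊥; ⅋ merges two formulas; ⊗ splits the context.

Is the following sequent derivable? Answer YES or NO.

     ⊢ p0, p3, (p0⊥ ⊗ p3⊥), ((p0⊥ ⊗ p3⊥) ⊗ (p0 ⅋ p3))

Derivation (root first):
[⊗]  ⊢ p0, p3, (p0⊥ ⊗ p3⊥), ((p0⊥ ⊗ p3⊥) ⊗ (p0 ⅋ p3))
  [⊗]  ⊢ p0, p3, (p0⊥ ⊗ p3⊥)
    [Ax]  ⊢ p0, p0⊥
    [Ax]  ⊢ p3, p3⊥
  [⅋]  ⊢ (p0⊥ ⊗ p3⊥), (p0 ⅋ p3)
    [⊗]  ⊢ p0, p3, (p0⊥ ⊗ p3⊥)
      [Ax]  ⊢ p0, p0⊥
      [Ax]  ⊢ p3, p3⊥

Result: YES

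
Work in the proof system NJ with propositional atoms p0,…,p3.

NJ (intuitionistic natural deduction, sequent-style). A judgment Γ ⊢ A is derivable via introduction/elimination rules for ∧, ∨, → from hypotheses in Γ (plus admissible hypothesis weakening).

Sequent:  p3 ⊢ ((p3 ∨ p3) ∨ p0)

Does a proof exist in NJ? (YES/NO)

Derivation (root first):
[∨I₁] p3 ⊢ ((p3 ∨ p3) ∨ p0)
  [∨I₁] p3 ⊢ (p3 ∨ p3)
    [Ax] p3 ⊢ p3

Result: YES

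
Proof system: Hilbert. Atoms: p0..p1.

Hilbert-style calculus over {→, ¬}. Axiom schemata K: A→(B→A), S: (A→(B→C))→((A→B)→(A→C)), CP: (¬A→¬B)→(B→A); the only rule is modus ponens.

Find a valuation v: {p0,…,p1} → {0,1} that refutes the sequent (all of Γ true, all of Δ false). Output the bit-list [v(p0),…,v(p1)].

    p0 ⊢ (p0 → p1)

Enumerate valuations to refute Γ ⊢ Δ:
  v=00: Γ:[p0=F] Δ:[(p0 → p1)=T] refutes=False
  v=01: Γ:[p0=F] Δ:[(p0 → p1)=T] refutes=False
  v=10: Γ:[p0=T] Δ:[(p0 → p1)=F] refutes=True  ← countermodel

Result: [1, 0]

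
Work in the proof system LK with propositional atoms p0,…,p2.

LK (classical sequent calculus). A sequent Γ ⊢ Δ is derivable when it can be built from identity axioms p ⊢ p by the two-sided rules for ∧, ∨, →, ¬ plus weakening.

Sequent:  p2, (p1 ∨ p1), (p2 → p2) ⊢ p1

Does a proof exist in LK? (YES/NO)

Derivation (root first):
[→L] p2, (p1 ∨ p1), (p2 → p2) ⊢ p1
  [Ax] p2 ⊢ p2
  [WL] (p1 ∨ p1), p2 ⊢ p1
    [∨L] (p1 ∨ p1) ⊢ p1
      [WR] p1 ⊢ p1, p1
        [Ax] p1 ⊢ p1
      [Ax] p1 ⊢ p1

Result: YES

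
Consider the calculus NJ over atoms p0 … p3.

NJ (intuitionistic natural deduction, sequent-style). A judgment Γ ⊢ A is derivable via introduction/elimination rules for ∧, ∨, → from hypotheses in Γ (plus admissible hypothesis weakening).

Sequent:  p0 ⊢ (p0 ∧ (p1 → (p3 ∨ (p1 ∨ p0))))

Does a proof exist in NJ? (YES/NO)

Derivation trace:
[∧I] p0 ⊢ (p0 ∧ (p1 → (p3 ∨ (p1 ∨ p0))))
  [Ax] p0 ⊢ p0
  [→I]  ⊢ (p1 → (p3 ∨ (p1 ∨ p0)))
    [∨I₂] p1 ⊢ (p3 ∨ (p1 ∨ p0))
      [∨I₁] p1 ⊢ (p1 ∨ p0)
        [Ax] p1 ⊢ p1

Result: YES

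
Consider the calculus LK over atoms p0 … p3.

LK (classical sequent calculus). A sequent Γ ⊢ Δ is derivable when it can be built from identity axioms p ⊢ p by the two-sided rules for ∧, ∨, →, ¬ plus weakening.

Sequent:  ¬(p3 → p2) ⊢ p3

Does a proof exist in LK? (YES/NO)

Proof tree:
[¬L] ¬(p3 → p2) ⊢ p3
  [→R]  ⊢ p3, (p3 → p2)
    [WR] p3 ⊢ p3, p2
      [Ax] p3 ⊢ p3

Result: YES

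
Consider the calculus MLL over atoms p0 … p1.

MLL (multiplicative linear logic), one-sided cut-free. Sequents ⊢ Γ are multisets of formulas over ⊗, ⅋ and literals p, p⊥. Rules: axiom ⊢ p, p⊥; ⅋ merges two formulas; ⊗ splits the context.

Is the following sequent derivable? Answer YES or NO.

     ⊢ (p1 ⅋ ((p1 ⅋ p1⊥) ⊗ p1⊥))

Derivation (root first):
[⅋]  ⊢ (p1 ⅋ ((p1 ⅋ p1⊥) ⊗ p1⊥))
  [⊗]  ⊢ p1, ((p1 ⅋ p1⊥) ⊗ p1⊥)
    [⅋]  ⊢ (p1 ⅋ p1⊥)
      [Ax]  ⊢ p1, p1⊥
    [Ax]  ⊢ p1, p1⊥

Result: YES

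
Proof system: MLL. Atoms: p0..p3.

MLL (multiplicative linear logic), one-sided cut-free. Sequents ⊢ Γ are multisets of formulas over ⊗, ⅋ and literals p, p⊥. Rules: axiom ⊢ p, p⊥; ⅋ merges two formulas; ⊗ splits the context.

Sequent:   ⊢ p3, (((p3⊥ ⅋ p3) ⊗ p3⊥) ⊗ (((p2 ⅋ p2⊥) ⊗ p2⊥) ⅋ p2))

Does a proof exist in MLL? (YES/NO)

Proof tree:
[⊗]  ⊢ p3, (((p3⊥ ⅋ p3) ⊗ p3⊥) ⊗ (((p2 ⅋ p2⊥) ⊗ p2⊥) ⅋ p2))
  [⊗]  ⊢ p3, ((p3⊥ ⅋ p3) ⊗ p3⊥)
    [⅋]  ⊢ (p3⊥ ⅋ p3)
      [Ax]  ⊢ p3, p3⊥
    [Ax]  ⊢ p3, p3⊥
  [⅋]  ⊢ (((p2 ⅋ p2⊥) ⊗ p2⊥) ⅋ p2)
    [⊗]  ⊢ p2, ((p2 ⅋ p2⊥) ⊗ p2⊥)
      [⅋]  ⊢ (p2 ⅋ p2⊥)
        [Ax]  ⊢ p2, p2⊥
      [Ax]  ⊢ p2, p2⊥

Result: YES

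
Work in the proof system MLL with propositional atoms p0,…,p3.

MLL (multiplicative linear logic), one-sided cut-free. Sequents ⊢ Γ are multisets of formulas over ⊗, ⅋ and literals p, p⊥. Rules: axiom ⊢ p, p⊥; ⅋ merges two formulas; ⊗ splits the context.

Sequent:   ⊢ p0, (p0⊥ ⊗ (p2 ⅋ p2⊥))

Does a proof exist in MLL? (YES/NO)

Derivation (root first):
[⊗]  ⊢ p0, (p0⊥ ⊗ (p2 ⅋ p2⊥))
  [Ax]  ⊢ p0, p0⊥
  [⅋]  ⊢ (p2 ⅋ p2⊥)
    [Ax]  ⊢ p2, p2⊥

Result: YES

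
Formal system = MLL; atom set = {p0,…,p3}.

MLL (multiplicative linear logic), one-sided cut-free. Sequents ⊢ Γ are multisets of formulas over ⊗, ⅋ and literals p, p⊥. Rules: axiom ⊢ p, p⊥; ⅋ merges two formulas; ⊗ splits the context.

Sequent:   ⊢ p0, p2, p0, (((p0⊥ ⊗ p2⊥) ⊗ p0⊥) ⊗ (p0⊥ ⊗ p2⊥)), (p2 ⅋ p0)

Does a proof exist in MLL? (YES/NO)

Proof tree:
[⅋]  ⊢ p0, p2, p0, (((p0⊥ ⊗ p2⊥) ⊗ p0⊥) ⊗ (p0⊥ ⊗ p2⊥)), (p2 ⅋ p0)
  [⊗]  ⊢ p0, p2, p0, p0, p2, (((p0⊥ ⊗ p2⊥) ⊗ p0⊥) ⊗ (p0⊥ ⊗ p2⊥))
    [⊗]  ⊢ p0, p2, p0, ((p0⊥ ⊗ p2⊥) ⊗ p0⊥)
      [⊗]  ⊢ p0, p2, (p0⊥ ⊗ p2⊥)
        [Ax]  ⊢ p0, p0⊥
        [Ax]  ⊢ p2, p2⊥
      [Ax]  ⊢ p0, p0⊥
    [⊗]  ⊢ p0, p2, (p0⊥ ⊗ p2⊥)
      [Ax]  ⊢ p0, p0⊥
      [Ax]  ⊢ p2, p2⊥

Result: YES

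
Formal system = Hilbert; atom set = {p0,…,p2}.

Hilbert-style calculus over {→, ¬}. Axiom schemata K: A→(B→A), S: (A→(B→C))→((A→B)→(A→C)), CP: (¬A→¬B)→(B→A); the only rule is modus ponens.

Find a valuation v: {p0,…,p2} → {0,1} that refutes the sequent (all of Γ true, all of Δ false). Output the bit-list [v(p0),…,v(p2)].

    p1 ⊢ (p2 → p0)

Search for a countermodel by truth-table:
  v=000: Γ:[p1=F] Δ:[(p2 → p0)=T] refutes=False
  v=001: Γ:[p1=F] Δ:[(p2 → p0)=F] refutes=False
  v=010: Γ:[p1=T] Δ:[(p2 → p0)=T] refutes=False
  v=011: Γ:[p1=T] Δ:[(p2 → p0)=F] refutes=True  ← countermodel

Result: [0, 1, 1]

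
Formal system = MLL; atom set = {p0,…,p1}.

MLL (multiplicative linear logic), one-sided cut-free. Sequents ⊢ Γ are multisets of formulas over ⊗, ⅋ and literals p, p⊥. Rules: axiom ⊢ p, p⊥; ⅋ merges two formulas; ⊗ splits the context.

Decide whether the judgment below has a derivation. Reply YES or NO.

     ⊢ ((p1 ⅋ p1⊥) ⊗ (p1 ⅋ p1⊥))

Derivation trace:
[⊗]  ⊢ ((p1 ⅋ p1⊥) ⊗ (p1 ⅋ p1⊥))
  [⅋]  ⊢ (p1 ⅋ p1⊥)
    [Ax]  ⊢ p1, p1⊥
  [⅋]  ⊢ (p1 ⅋ p1⊥)
    [Ax]  ⊢ p1, p1⊥

Result: YES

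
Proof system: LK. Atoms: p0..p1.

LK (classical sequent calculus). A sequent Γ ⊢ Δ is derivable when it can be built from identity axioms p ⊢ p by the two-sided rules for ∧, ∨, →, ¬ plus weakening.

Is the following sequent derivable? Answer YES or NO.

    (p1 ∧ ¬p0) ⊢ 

Search for a countermodel by truth-table:
  v=00: Γ:[(p1 ∧ ¬p0)=F] Δ:[] refutes=False
  v=01: Γ:[(p1 ∧ ¬p0)=T] Δ:[] refutes=True  ← countermodel

Result: NO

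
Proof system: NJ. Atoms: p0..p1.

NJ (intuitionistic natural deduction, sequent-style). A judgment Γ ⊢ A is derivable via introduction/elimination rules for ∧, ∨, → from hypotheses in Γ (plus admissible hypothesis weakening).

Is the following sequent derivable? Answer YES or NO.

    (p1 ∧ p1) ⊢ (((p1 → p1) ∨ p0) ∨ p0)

Derivation (root first):
[∨I₁] (p1 ∧ p1) ⊢ (((p1 → p1) ∨ p0) ∨ p0)
  [∨I₁] (p1 ∧ p1) ⊢ ((p1 → p1) ∨ p0)
    [Wk] (p1 ∧ p1) ⊢ (p1 → p1)
      [→I]  ⊢ (p1 → p1)
        [Ax] p1 ⊢ p1

Result: YES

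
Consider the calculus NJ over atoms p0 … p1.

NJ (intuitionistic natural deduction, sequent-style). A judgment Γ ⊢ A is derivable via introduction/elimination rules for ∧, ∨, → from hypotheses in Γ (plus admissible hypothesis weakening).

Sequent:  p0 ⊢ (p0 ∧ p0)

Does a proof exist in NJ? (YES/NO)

Proof tree:
[∧I] p0 ⊢ (p0 ∧ p0)
  [Ax] p0 ⊢ p0
  [Wk] p0, p0 ⊢ p0
    [Ax] p0 ⊢ p0

Result: YES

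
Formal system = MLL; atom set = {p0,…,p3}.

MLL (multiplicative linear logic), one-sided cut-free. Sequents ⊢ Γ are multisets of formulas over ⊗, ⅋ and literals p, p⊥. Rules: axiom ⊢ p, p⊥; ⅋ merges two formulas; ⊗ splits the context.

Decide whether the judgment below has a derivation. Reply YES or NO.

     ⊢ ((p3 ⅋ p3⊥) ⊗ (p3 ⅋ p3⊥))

Derivation (root first):
[⊗]  ⊢ ((p3 ⅋ p3⊥) ⊗ (p3 ⅋ p3⊥))
  [⅋]  ⊢ (p3 ⅋ p3⊥)
    [Ax]  ⊢ p3, p3⊥
  [⅋]  ⊢ (p3 ⅋ p3⊥)
    [Ax]  ⊢ p3, p3⊥

Result: YES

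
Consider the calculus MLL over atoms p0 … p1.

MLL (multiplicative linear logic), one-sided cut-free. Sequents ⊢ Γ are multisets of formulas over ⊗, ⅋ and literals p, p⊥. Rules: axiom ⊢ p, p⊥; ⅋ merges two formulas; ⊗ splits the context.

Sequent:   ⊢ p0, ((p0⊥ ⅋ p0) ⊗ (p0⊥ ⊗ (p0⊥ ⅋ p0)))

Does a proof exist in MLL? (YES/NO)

Proof tree:
[⊗]  ⊢ p0, ((p0⊥ ⅋ p0) ⊗ (p0⊥ ⊗ (p0⊥ ⅋ p0)))
  [⅋]  ⊢ (p0⊥ ⅋ p0)
    [Ax]  ⊢ p0, p0⊥
  [⊗]  ⊢ p0, (p0⊥ ⊗ (p0⊥ ⅋ p0))
    [Ax]  ⊢ p0, p0⊥
    [⅋]  ⊢ (p0⊥ ⅋ p0)
      [Ax]  ⊢ p0, p0⊥

Result: YES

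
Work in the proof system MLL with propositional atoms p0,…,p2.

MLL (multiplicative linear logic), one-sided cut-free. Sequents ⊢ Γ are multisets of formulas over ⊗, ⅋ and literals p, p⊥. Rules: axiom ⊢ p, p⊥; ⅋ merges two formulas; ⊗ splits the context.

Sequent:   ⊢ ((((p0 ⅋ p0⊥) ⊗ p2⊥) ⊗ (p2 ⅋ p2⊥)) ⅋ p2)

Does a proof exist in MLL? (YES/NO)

Derivation trace:
[⅋]  ⊢ ((((p0 ⅋ p0⊥) ⊗ p2⊥) ⊗ (p2 ⅋ p2⊥)) ⅋ p2)
  [⊗]  ⊢ p2, (((p0 ⅋ p0⊥) ⊗ p2⊥) ⊗ (p2 ⅋ p2⊥))
    [⊗]  ⊢ p2, ((p0 ⅋ p0⊥) ⊗ p2⊥)
      [⅋]  ⊢ (p0 ⅋ p0⊥)
        [Ax]  ⊢ p0, p0⊥
      [Ax]  ⊢ p2, p2⊥
    [⅋]  ⊢ (p2 ⅋ p2⊥)
      [Ax]  ⊢ p2, p2⊥

Result: YES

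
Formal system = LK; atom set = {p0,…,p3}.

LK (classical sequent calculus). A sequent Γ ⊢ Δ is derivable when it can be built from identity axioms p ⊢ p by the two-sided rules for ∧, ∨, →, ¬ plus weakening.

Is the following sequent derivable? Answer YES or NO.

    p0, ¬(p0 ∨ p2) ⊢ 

Derivation (root first):
[¬L] p0, ¬(p0 ∨ p2) ⊢ 
  [∨R] p0 ⊢ (p0 ∨ p2)
    [WR] p0 ⊢ p0, p2
      [Ax] p0 ⊢ p0

Result: YES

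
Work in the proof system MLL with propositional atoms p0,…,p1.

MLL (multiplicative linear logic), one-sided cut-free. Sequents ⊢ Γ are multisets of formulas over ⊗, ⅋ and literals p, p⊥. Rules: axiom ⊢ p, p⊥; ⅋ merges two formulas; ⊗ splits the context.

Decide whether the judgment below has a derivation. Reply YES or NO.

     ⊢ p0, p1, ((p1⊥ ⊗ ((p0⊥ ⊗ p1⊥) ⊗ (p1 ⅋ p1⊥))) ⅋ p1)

Derivation trace:
[⅋]  ⊢ p0, p1, ((p1⊥ ⊗ ((p0⊥ ⊗ p1⊥) ⊗ (p1 ⅋ p1⊥))) ⅋ p1)
  [⊗]  ⊢ p1, p0, p1, (p1⊥ ⊗ ((p0⊥ ⊗ p1⊥) ⊗ (p1 ⅋ p1⊥)))
    [Ax]  ⊢ p1, p1⊥
    [⊗]  ⊢ p0, p1, ((p0⊥ ⊗ p1⊥) ⊗ (p1 ⅋ p1⊥))
      [⊗]  ⊢ p0, p1, (p0⊥ ⊗ p1⊥)
        [Ax]  ⊢ p0, p0⊥
        [Ax]  ⊢ p1, p1⊥
      [⅋]  ⊢ (p1 ⅋ p1⊥)
        [Ax]  ⊢ p1, p1⊥

Result: YES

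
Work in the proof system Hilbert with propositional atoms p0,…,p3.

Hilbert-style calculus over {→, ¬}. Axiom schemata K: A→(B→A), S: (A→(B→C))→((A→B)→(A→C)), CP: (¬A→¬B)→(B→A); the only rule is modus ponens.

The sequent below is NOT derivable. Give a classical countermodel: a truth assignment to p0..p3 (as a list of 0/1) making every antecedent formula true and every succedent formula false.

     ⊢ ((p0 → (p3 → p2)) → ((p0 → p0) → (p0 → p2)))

Truth-table refutation:
  v=0000: Γ:[] Δ:[((p0 → (p3 → p2)) → ((p0 → p0) → (p0 → p2)))=T] refutes=False
  v=0001: Γ:[] Δ:[((p0 → (p3 → p2)) → ((p0 → p0) → (p0 → p2)))=T] refutes=False
  v=0010: Γ:[] Δ:[((p0 → (p3 → p2)) → ((p0 → p0) → (p0 → p2)))=T] refutes=False
  v=0011: Γ:[] Δ:[((p0 → (p3 → p2)) → ((p0 → p0) → (p0 → p2)))=T] refutes=False
  v=0100: Γ:[] Δ:[((p0 → (p3 → p2)) → ((p0 → p0) → (p0 → p2)))=T] refutes=False
  v=0101: Γ:[] Δ:[((p0 → (p3 → p2)) → ((p0 → p0) → (p0 → p2)))=T] refutes=False
  v=0110: Γ:[] Δ:[((p0 → (p3 → p2)) → ((p0 → p0) → (p0 → p2)))=T] refutes=False
  v=0111: Γ:[] Δ:[((p0 → (p3 → p2)) → ((p0 → p0) → (p0 → p2)))=T] refutes=False
  v=1000: Γ:[] Δ:[((p0 → (p3 → p2)) → ((p0 → p0) → (p0 → p2)))=F] refutes=True  ← countermodel

Result: [1, 0, 0, 0]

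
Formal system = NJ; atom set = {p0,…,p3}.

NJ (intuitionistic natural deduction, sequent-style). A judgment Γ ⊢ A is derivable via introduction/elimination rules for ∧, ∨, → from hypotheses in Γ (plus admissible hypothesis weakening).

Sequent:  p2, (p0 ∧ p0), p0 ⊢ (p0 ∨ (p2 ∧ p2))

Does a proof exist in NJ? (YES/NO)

Derivation trace:
[∨I₂] p2, (p0 ∧ p0), p0 ⊢ (p0 ∨ (p2 ∧ p2))
  [Wk] p2, (p0 ∧ p0), p0 ⊢ (p2 ∧ p2)
    [Wk] p2, (p0 ∧ p0) ⊢ (p2 ∧ p2)
      [∧I] p2 ⊢ (p2 ∧ p2)
        [Ax] p2 ⊢ p2
        [Ax] p2 ⊢ p2

Result: YES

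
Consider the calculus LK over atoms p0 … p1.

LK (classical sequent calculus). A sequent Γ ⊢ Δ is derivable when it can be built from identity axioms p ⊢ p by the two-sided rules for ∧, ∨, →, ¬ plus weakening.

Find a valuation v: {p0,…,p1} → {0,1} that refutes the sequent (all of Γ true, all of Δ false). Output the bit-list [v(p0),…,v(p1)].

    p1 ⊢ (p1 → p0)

Enumerate valuations to refute Γ ⊢ Δ:
  v=00: Γ:[p1=F] Δ:[(p1 → p0)=T] refutes=False
  v=01: Γ:[p1=T] Δ:[(p1 → p0)=F] refutes=True  ← countermodel

Result: [0, 1]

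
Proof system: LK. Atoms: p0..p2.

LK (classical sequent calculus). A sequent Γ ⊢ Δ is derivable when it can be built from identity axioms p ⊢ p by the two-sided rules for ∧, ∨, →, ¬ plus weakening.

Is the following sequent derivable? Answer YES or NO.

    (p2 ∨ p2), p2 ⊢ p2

Proof tree:
[WL] (p2 ∨ p2), p2 ⊢ p2
  [∨L] (p2 ∨ p2) ⊢ p2
    [Ax] p2 ⊢ p2
    [Ax] p2 ⊢ p2

Result: YES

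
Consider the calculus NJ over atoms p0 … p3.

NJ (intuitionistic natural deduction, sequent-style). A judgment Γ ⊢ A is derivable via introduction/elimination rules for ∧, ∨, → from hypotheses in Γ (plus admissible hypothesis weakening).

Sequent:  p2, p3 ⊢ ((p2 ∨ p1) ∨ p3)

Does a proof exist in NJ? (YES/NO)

Proof tree:
[∨I₁] p2, p3 ⊢ ((p2 ∨ p1) ∨ p3)
  [∨I₁] p2, p3 ⊢ (p2 ∨ p1)
    [Wk] p2, p3 ⊢ p2
      [Ax] p2 ⊢ p2

Result: YES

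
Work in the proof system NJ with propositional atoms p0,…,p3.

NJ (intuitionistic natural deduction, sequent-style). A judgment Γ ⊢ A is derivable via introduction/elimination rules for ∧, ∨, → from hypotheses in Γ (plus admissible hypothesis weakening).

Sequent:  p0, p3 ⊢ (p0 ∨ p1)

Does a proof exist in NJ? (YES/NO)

Derivation (root first):
[Wk] p0, p3 ⊢ (p0 ∨ p1)
  [∨I₁] p0 ⊢ (p0 ∨ p1)
    [Ax] p0 ⊢ p0

Result: YES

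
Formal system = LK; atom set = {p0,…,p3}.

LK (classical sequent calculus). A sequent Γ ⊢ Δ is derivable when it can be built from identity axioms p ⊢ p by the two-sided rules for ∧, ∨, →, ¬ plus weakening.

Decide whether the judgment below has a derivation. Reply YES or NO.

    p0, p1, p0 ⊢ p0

Proof tree:
[WL] p0, p1, p0 ⊢ p0
  [WL] p0, p1 ⊢ p0
    [Ax] p0 ⊢ p0

Result: YES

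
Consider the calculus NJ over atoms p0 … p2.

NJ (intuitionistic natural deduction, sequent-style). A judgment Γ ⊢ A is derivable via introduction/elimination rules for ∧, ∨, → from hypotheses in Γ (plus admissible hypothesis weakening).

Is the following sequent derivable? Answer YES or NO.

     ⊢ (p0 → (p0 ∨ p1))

Derivation (root first):
[→I]  ⊢ (p0 → (p0 ∨ p1))
  [∨I₁] p0 ⊢ (p0 ∨ p1)
    [Ax] p0 ⊢ p0

Result: YES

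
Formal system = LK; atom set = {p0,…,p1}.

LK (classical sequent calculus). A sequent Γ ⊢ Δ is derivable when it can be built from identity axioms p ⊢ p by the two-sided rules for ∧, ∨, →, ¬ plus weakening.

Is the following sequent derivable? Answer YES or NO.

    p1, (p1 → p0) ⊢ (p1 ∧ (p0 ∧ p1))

Derivation (root first):
[→L] p1, (p1 → p0) ⊢ (p1 ∧ (p0 ∧ p1))
  [Ax] p1 ⊢ p1
  [∧R] p1, p0 ⊢ (p1 ∧ (p0 ∧ p1))
    [Ax] p1 ⊢ p1
    [∧R] p1, p0 ⊢ (p0 ∧ p1)
      [Ax] p0 ⊢ p0
      [Ax] p1 ⊢ p1

Result: YES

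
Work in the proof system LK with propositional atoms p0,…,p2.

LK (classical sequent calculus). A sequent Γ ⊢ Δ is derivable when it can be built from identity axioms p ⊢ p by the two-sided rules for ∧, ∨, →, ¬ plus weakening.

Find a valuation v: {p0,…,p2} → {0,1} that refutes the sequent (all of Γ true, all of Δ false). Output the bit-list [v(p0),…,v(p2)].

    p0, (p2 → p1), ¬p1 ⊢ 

Truth-table refutation:
  v=000: Γ:[p0=F, (p2 → p1)=T, ¬p1=T] Δ:[] refutes=False
  v=001: Γ:[p0=F, (p2 → p1)=F, ¬p1=T] Δ:[] refutes=False
  v=010: Γ:[p0=F, (p2 → p1)=T, ¬p1=F] Δ:[] refutes=False
  v=011: Γ:[p0=F, (p2 → p1)=T, ¬p1=F] Δ:[] refutes=False
  v=100: Γ:[p0=T, (p2 → p1)=T, ¬p1=T] Δ:[] refutes=True  ← countermodel

Result: [1, 0, 0]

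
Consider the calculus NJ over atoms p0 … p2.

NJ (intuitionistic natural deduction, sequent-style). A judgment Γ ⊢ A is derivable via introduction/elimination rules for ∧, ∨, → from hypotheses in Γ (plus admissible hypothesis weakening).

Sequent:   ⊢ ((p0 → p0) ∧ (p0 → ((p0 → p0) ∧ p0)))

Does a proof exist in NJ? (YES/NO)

Derivation trace:
[∧I]  ⊢ ((p0 → p0) ∧ (p0 → ((p0 → p0) ∧ p0)))
  [→I]  ⊢ (p0 → p0)
    [Ax] p0 ⊢ p0
  [→I]  ⊢ (p0 → ((p0 → p0) ∧ p0))
    [∧I] p0 ⊢ ((p0 → p0) ∧ p0)
      [→I]  ⊢ (p0 → p0)
        [Ax] p0 ⊢ p0
      [Ax] p0 ⊢ p0

Result: YES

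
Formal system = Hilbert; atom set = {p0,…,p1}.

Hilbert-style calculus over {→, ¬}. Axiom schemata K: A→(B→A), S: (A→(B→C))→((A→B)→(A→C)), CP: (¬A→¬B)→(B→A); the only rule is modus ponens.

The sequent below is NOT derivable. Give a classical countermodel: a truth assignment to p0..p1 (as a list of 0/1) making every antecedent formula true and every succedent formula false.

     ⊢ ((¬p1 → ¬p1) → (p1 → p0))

Enumerate valuations to refute Γ ⊢ Δ:
  v=00: Γ:[] Δ:[((¬p1 → ¬p1) → (p1 → p0))=T] refutes=False
  v=01: Γ:[] Δ:[((¬p1 → ¬p1) → (p1 → p0))=F] refutes=True  ← countermodel

Result: [0, 1]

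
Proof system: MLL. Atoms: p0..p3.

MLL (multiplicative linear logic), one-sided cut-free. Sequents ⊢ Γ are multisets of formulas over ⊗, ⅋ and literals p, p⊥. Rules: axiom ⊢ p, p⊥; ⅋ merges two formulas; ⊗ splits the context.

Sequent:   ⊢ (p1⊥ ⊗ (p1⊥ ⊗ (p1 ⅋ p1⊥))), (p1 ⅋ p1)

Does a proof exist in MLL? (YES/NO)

Derivation (root first):
[⅋]  ⊢ (p1⊥ ⊗ (p1⊥ ⊗ (p1 ⅋ p1⊥))), (p1 ⅋ p1)
  [⊗]  ⊢ p1, p1, (p1⊥ ⊗ (p1⊥ ⊗ (p1 ⅋ p1⊥)))
    [Ax]  ⊢ p1, p1⊥
    [⊗]  ⊢ p1, (p1⊥ ⊗ (p1 ⅋ p1⊥))
      [Ax]  ⊢ p1, p1⊥
      [⅋]  ⊢ (p1 ⅋ p1⊥)
        [Ax]  ⊢ p1, p1⊥

Result: YES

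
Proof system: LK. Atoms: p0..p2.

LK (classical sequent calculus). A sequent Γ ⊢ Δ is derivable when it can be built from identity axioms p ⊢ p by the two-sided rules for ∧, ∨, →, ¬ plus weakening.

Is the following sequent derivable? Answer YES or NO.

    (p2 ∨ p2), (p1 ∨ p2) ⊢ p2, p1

Derivation (root first):
[WR] (p2 ∨ p2), (p1 ∨ p2) ⊢ p2, p1
  [∨L] (p2 ∨ p2), (p1 ∨ p2) ⊢ p2
    [WL] (p2 ∨ p2), p1 ⊢ p2
      [∨L] (p2 ∨ p2) ⊢ p2
        [Ax] p2 ⊢ p2
        [Ax] p2 ⊢ p2
    [Ax] p2 ⊢ p2

Result: YES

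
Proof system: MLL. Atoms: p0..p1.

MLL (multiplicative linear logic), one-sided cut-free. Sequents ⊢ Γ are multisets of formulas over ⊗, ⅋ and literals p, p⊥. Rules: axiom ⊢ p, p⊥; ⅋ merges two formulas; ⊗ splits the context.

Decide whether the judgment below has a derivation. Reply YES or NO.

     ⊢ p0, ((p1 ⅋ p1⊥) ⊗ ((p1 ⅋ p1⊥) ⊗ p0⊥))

Derivation trace:
[⊗]  ⊢ p0, ((p1 ⅋ p1⊥) ⊗ ((p1 ⅋ p1⊥) ⊗ p0⊥))
  [⅋]  ⊢ (p1 ⅋ p1⊥)
    [Ax]  ⊢ p1, p1⊥
  [⊗]  ⊢ p0, ((p1 ⅋ p1⊥) ⊗ p0⊥)
    [⅋]  ⊢ (p1 ⅋ p1⊥)
      [Ax]  ⊢ p1, p1⊥
    [Ax]  ⊢ p0, p0⊥

Result: YES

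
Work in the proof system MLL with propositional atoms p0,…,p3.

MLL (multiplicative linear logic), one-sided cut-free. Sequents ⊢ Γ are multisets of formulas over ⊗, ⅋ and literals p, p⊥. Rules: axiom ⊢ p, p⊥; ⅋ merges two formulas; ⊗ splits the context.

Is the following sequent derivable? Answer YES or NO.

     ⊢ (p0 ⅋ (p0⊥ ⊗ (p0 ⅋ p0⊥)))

Derivation trace:
[⅋]  ⊢ (p0 ⅋ (p0⊥ ⊗ (p0 ⅋ p0⊥)))
  [⊗]  ⊢ p0, (p0⊥ ⊗ (p0 ⅋ p0⊥))
    [Ax]  ⊢ p0, p0⊥
    [⅋]  ⊢ (p0 ⅋ p0⊥)
      [Ax]  ⊢ p0, p0⊥

Result: YES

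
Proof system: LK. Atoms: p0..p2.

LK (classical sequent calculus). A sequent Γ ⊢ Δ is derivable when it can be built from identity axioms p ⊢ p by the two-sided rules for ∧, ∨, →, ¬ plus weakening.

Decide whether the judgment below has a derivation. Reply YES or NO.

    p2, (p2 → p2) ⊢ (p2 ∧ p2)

Derivation trace:
[∧R] p2, (p2 → p2) ⊢ (p2 ∧ p2)
  [→L] p2, (p2 → p2) ⊢ p2
    [Ax] p2 ⊢ p2
    [Ax] p2 ⊢ p2
  [Ax] p2 ⊢ p2

Result: YES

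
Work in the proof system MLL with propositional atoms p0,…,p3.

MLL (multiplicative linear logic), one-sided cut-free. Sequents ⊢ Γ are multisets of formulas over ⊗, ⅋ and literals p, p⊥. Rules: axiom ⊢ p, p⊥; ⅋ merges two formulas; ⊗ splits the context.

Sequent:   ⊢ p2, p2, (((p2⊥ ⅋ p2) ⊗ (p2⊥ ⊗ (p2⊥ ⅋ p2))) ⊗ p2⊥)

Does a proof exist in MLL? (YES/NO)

Derivation trace:
[⊗]  ⊢ p2, p2, (((p2⊥ ⅋ p2) ⊗ (p2⊥ ⊗ (p2⊥ ⅋ p2))) ⊗ p2⊥)
  [⊗]  ⊢ p2, ((p2⊥ ⅋ p2) ⊗ (p2⊥ ⊗ (p2⊥ ⅋ p2)))
    [⅋]  ⊢ (p2⊥ ⅋ p2)
      [Ax]  ⊢ p2, p2⊥
    [⊗]  ⊢ p2, (p2⊥ ⊗ (p2⊥ ⅋ p2))
      [Ax]  ⊢ p2, p2⊥
      [⅋]  ⊢ (p2⊥ ⅋ p2)
        [Ax]  ⊢ p2, p2⊥
  [Ax]  ⊢ p2, p2⊥

Result: YES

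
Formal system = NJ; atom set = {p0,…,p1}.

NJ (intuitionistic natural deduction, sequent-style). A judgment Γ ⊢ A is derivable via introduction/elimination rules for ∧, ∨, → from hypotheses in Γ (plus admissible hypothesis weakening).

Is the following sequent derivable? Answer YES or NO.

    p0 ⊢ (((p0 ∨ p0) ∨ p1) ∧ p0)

Proof tree:
[∧I] p0 ⊢ (((p0 ∨ p0) ∨ p1) ∧ p0)
  [∨I₁] p0 ⊢ ((p0 ∨ p0) ∨ p1)
    [∨I₂] p0 ⊢ (p0 ∨ p0)
      [Ax] p0 ⊢ p0
  [Ax] p0 ⊢ p0

Result: YES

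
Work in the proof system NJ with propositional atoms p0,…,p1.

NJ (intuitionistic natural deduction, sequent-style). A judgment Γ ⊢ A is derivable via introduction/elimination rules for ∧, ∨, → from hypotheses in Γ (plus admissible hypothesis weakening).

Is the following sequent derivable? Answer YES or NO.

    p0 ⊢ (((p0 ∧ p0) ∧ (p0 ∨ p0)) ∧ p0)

Proof tree:
[∧I] p0 ⊢ (((p0 ∧ p0) ∧ (p0 ∨ p0)) ∧ p0)
  [∧I] p0 ⊢ ((p0 ∧ p0) ∧ (p0 ∨ p0))
    [∧I] p0 ⊢ (p0 ∧ p0)
      [Ax] p0 ⊢ p0
      [Ax] p0 ⊢ p0
    [∨I₂] p0 ⊢ (p0 ∨ p0)
      [Ax] p0 ⊢ p0
  [Ax] p0 ⊢ p0

Result: YES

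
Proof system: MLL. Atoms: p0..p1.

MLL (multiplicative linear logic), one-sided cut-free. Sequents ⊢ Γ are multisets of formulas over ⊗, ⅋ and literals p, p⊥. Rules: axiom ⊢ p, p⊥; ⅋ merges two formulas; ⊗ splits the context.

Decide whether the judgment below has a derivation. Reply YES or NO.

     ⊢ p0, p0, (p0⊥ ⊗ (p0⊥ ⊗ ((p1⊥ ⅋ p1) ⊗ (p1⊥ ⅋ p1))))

Derivation trace:
[⊗]  ⊢ p0, p0, (p0⊥ ⊗ (p0⊥ ⊗ ((p1⊥ ⅋ p1) ⊗ (p1⊥ ⅋ p1))))
  [Ax]  ⊢ p0, p0⊥
  [⊗]  ⊢ p0, (p0⊥ ⊗ ((p1⊥ ⅋ p1) ⊗ (p1⊥ ⅋ p1)))
    [Ax]  ⊢ p0, p0⊥
    [⊗]  ⊢ ((p1⊥ ⅋ p1) ⊗ (p1⊥ ⅋ p1))
      [⅋]  ⊢ (p1⊥ ⅋ p1)
        [Ax]  ⊢ p1, p1⊥
      [⅋]  ⊢ (p1⊥ ⅋ p1)
        [Ax]  ⊢ p1, p1⊥

Result: YES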